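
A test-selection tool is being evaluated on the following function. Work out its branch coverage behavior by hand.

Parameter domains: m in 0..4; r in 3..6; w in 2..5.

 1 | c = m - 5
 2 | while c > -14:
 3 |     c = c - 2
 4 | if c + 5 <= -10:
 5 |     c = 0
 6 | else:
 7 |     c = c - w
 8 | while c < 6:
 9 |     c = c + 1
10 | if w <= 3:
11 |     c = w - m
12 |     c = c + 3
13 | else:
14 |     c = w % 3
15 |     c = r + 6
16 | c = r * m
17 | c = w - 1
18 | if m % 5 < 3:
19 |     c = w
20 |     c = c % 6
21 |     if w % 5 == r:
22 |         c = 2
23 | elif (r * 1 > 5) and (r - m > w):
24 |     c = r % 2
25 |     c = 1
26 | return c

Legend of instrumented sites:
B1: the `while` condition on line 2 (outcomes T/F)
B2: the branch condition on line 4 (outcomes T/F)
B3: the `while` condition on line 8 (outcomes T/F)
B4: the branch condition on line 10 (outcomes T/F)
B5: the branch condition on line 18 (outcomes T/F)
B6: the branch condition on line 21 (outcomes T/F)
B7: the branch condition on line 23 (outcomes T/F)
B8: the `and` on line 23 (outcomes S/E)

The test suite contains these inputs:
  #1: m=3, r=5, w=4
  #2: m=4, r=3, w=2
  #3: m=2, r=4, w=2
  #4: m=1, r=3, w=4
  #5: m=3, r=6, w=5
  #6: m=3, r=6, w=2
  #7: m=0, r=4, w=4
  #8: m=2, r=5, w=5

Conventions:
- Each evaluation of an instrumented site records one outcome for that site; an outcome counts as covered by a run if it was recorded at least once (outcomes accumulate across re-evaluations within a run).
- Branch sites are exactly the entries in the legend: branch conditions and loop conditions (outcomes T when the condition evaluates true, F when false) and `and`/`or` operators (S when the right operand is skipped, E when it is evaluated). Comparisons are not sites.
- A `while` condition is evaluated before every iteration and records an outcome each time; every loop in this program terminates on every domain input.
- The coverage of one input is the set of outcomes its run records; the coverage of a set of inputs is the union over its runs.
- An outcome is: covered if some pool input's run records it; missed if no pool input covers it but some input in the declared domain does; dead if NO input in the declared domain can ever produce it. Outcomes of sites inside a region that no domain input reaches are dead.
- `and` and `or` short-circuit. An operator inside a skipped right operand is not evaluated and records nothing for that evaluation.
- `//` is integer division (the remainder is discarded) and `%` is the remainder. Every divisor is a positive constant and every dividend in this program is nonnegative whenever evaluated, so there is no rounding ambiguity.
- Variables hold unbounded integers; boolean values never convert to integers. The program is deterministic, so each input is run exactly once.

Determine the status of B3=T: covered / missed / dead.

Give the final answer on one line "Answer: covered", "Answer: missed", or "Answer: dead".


B3=T is recorded by pool input(s) 1, 2, 3, 4, 5, 6, 7, 8 -> covered
Answer: covered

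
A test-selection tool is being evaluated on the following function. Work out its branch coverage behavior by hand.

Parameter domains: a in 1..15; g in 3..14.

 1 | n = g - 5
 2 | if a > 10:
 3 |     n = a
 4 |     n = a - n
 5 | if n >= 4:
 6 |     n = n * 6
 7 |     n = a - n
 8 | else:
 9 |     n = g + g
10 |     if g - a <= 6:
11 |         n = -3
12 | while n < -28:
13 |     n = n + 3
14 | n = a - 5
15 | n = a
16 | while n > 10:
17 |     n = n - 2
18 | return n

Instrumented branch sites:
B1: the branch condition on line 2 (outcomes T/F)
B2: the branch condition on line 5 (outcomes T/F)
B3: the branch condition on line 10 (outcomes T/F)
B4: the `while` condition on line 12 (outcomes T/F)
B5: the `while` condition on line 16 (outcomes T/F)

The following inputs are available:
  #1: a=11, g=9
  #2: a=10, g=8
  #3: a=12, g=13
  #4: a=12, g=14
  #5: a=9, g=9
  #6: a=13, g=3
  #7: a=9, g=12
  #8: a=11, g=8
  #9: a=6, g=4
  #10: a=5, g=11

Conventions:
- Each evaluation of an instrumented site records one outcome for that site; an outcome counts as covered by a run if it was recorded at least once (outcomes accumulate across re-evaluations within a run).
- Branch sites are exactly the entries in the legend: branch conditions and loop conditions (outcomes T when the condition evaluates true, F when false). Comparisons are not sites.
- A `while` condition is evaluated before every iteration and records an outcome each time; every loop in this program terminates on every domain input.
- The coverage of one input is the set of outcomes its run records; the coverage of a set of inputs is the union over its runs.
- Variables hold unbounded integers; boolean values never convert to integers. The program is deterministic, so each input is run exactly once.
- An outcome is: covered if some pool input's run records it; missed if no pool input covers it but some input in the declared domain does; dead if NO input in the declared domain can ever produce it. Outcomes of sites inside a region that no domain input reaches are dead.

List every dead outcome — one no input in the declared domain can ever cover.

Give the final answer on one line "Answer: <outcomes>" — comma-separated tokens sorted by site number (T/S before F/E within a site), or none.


exhaustive pass over the 180-input domain:
  reachable outcomes have witnesses, e.g. B1=T (e.g. a=11, g=3), B1=F (e.g. a=1, g=3), B2=T (e.g. a=1, g=9), B2=F (e.g. a=1, g=3)
Answer: none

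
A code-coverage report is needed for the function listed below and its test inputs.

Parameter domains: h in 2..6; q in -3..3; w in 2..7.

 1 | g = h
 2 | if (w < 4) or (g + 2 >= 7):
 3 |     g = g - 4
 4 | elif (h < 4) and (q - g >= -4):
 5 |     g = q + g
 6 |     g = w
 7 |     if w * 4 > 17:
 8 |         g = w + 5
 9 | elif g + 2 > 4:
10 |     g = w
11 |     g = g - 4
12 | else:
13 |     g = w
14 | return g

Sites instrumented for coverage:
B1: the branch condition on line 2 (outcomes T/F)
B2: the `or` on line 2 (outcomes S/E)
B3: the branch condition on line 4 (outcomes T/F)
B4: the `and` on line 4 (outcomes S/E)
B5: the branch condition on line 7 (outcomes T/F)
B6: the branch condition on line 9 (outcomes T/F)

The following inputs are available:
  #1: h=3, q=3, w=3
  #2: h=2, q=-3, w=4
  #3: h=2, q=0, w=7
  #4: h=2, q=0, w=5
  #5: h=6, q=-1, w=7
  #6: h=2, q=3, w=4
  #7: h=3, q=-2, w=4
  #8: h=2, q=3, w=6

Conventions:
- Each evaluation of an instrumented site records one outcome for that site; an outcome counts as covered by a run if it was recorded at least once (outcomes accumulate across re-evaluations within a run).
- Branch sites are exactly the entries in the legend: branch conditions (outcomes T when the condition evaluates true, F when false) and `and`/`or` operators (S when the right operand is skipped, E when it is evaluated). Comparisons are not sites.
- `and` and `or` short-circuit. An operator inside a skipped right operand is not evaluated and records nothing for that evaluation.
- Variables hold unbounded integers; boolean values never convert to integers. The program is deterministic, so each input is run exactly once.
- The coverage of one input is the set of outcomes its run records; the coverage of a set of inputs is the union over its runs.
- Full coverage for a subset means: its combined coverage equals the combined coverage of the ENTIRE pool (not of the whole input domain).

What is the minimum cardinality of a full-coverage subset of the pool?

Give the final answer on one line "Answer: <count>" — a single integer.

input #1 (h=3, q=3, w=3): events B2->S, B1->T; covers B1=T, B2=S
input #2 (h=2, q=-3, w=4): events B2->E, B1->F, B4->E, B3->F, B6->F; covers B1=F, B2=E, B3=F, B4=E, B6=F
input #3 (h=2, q=0, w=7): events B2->E, B1->F, B4->E, B3->T, B5->T; covers B1=F, B2=E, B3=T, B4=E, B5=T
input #4 (h=2, q=0, w=5): events B2->E, B1->F, B4->E, B3->T, B5->T; covers B1=F, B2=E, B3=T, B4=E, B5=T
input #5 (h=6, q=-1, w=7): events B2->E, B1->T; covers B1=T, B2=E
input #6 (h=2, q=3, w=4): events B2->E, B1->F, B4->E, B3->T, B5->F; covers B1=F, B2=E, B3=T, B4=E, B5=F
input #7 (h=3, q=-2, w=4): events B2->E, B1->F, B4->E, B3->F, B6->T; covers B1=F, B2=E, B3=F, B4=E, B6=T
input #8 (h=2, q=3, w=6): events B2->E, B1->F, B4->E, B3->T, B5->T; covers B1=F, B2=E, B3=T, B4=E, B5=T
the full pool covers 11 outcomes: B1=T, B1=F, B2=S, B2=E, B3=T, B3=F, B4=E, B5=T, B5=F, B6=T, B6=F
no size-1 subset reaches all 11 outcomes (best union: 5/11)
no size-2 subset reaches all 11 outcomes (best union: 7/11)
no size-3 subset reaches all 11 outcomes (best union: 9/11)
no size-4 subset reaches all 11 outcomes (best union: 10/11)
inputs {1, 2, 3, 6, 7} (size 5) cover everything; no size-5 subset with a lexicographically smaller index list covers all 11

Answer: 5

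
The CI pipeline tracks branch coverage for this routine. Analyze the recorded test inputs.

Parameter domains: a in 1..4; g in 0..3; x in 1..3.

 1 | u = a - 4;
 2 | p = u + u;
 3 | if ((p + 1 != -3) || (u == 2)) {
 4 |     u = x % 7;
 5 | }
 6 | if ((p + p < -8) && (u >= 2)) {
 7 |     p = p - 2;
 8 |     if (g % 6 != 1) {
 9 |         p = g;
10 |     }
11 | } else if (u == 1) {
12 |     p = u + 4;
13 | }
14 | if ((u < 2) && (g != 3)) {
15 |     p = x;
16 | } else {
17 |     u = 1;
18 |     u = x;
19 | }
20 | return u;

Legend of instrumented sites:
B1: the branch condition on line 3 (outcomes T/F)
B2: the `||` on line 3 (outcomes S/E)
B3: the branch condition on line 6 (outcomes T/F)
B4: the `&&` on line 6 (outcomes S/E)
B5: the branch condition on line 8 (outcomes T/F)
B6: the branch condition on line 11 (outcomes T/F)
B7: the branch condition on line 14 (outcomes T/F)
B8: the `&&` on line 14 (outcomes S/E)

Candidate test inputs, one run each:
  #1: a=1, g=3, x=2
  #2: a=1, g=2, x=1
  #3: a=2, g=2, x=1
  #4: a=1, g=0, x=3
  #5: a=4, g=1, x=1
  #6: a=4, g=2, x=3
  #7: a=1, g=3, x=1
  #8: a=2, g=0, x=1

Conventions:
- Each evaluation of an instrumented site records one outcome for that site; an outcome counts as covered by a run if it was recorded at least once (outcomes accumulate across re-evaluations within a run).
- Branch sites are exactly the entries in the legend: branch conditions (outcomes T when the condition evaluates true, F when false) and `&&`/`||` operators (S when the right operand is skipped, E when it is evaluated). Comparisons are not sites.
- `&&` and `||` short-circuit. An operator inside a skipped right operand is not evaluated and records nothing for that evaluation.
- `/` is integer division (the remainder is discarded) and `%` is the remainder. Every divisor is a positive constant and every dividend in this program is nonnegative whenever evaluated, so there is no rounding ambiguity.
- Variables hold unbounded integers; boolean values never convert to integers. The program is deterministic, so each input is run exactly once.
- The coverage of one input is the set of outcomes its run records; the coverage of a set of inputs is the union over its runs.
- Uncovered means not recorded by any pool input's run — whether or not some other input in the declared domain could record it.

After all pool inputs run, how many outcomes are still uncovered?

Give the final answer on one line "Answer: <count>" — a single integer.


input #1 (a=1, g=3, x=2): events B2->S, B1->T, B4->E, B3->T, B5->T, B8->S, B7->F; covers B1=T, B2=S, B3=T, B4=E, B5=T, B7=F, B8=S
input #2 (a=1, g=2, x=1): events B2->S, B1->T, B4->E, B3->F, B6->T, B8->E, B7->T; covers B1=T, B2=S, B3=F, B4=E, B6=T, B7=T, B8=E
input #3 (a=2, g=2, x=1): events B2->E, B1->F, B4->S, B3->F, B6->F, B8->E, B7->T; covers B1=F, B2=E, B3=F, B4=S, B6=F, B7=T, B8=E
input #4 (a=1, g=0, x=3): events B2->S, B1->T, B4->E, B3->T, B5->T, B8->S, B7->F; covers B1=T, B2=S, B3=T, B4=E, B5=T, B7=F, B8=S
input #5 (a=4, g=1, x=1): events B2->S, B1->T, B4->S, B3->F, B6->T, B8->E, B7->T; covers B1=T, B2=S, B3=F, B4=S, B6=T, B7=T, B8=E
input #6 (a=4, g=2, x=3): events B2->S, B1->T, B4->S, B3->F, B6->F, B8->S, B7->F; covers B1=T, B2=S, B3=F, B4=S, B6=F, B7=F, B8=S
input #7 (a=1, g=3, x=1): events B2->S, B1->T, B4->E, B3->F, B6->T, B8->E, B7->F; covers B1=T, B2=S, B3=F, B4=E, B6=T, B7=F, B8=E
input #8 (a=2, g=0, x=1): events B2->E, B1->F, B4->S, B3->F, B6->F, B8->E, B7->T; covers B1=F, B2=E, B3=F, B4=S, B6=F, B7=T, B8=E
union over the pool: B1=T, B1=F, B2=S, B2=E, B3=T, B3=F, B4=S, B4=E, B5=T, B6=T, B6=F, B7=T, B7=F, B8=S, B8=E
uncovered (1 of 16): B5=F
Answer: 1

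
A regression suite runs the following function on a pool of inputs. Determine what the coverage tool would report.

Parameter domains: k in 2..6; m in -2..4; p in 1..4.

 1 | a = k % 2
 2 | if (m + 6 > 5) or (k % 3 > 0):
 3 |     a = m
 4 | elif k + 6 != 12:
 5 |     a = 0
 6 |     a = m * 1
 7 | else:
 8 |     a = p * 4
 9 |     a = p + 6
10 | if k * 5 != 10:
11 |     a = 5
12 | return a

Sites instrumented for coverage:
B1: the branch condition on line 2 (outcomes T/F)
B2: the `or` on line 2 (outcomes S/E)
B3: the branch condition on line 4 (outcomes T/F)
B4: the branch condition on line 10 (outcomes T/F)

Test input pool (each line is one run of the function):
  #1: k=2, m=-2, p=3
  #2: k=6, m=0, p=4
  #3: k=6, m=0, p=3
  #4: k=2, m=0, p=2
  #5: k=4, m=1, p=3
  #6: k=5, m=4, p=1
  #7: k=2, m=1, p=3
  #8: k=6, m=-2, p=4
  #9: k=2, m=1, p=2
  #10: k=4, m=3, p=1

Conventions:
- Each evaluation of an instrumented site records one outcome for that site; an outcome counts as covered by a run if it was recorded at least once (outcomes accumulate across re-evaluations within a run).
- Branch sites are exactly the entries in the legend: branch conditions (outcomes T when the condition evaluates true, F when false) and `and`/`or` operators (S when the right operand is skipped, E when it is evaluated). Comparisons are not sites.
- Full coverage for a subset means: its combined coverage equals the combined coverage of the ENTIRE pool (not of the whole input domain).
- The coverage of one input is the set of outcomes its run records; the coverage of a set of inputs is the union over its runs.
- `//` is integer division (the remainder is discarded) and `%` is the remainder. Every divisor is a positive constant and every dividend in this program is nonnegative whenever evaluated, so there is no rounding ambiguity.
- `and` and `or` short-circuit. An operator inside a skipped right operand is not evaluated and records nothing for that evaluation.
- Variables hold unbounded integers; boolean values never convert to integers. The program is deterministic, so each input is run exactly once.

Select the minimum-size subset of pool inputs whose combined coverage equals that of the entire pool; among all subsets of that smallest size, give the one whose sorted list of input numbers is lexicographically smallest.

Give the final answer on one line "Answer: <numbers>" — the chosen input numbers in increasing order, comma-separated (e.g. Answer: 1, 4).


run #1 (k=2, m=-2, p=3) runs B2->E, B1->T, B4->F; records B1=T, B2=E, B4=F
run #2 (k=6, m=0, p=4) runs B2->S, B1->T, B4->T; records B1=T, B2=S, B4=T
run #3 (k=6, m=0, p=3) runs B2->S, B1->T, B4->T; records B1=T, B2=S, B4=T
run #4 (k=2, m=0, p=2) runs B2->S, B1->T, B4->F; records B1=T, B2=S, B4=F
run #5 (k=4, m=1, p=3) runs B2->S, B1->T, B4->T; records B1=T, B2=S, B4=T
run #6 (k=5, m=4, p=1) runs B2->S, B1->T, B4->T; records B1=T, B2=S, B4=T
run #7 (k=2, m=1, p=3) runs B2->S, B1->T, B4->F; records B1=T, B2=S, B4=F
run #8 (k=6, m=-2, p=4) runs B2->E, B1->F, B3->F, B4->T; records B1=F, B2=E, B3=F, B4=T
run #9 (k=2, m=1, p=2) runs B2->S, B1->T, B4->F; records B1=T, B2=S, B4=F
run #10 (k=4, m=3, p=1) runs B2->S, B1->T, B4->T; records B1=T, B2=S, B4=T
the full pool covers 7 outcomes: B1=T, B1=F, B2=S, B2=E, B3=F, B4=T, B4=F
every size-1 subset falls short of the 7 outcomes (best: 4/7)
the canonical winner is {4, 8}: size 2, full 7-outcome coverage, earliest index list among size-2 covers
Answer: 4, 8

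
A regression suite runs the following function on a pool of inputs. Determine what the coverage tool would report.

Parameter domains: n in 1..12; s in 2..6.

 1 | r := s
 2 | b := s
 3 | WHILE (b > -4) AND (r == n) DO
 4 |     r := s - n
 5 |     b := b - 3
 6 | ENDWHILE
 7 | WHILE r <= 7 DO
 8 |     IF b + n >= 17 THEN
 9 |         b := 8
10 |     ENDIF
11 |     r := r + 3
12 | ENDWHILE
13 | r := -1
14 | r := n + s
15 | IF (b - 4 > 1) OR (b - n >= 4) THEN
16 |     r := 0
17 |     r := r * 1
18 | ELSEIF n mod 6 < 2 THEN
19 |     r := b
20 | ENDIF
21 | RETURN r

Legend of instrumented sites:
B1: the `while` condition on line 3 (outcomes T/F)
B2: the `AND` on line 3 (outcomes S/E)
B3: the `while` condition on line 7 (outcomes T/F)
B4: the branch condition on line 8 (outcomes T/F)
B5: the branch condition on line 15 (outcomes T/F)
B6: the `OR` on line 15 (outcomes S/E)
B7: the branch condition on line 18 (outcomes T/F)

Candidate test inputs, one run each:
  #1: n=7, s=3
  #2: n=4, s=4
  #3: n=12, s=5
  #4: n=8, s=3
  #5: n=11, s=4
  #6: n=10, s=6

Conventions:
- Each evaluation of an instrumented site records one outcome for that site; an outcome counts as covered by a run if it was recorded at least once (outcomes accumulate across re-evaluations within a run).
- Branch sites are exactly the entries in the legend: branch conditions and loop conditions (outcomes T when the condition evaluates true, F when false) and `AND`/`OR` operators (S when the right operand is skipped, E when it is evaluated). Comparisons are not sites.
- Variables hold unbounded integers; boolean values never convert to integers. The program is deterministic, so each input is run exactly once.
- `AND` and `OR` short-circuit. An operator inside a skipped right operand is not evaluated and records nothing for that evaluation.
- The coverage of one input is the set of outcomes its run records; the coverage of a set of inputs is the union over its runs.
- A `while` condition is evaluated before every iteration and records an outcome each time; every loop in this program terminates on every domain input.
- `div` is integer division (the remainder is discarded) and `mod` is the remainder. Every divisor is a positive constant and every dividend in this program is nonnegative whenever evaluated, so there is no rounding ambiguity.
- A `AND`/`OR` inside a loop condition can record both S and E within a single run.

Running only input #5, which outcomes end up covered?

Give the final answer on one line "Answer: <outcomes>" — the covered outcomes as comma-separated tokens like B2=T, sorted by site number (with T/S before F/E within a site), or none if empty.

Simulating input #5 (n=11, s=4) step by step:
  B2->E, B1->F, B3->T, B4->F, B3->T, B4->F, B3->F, B6->E, B5->F, B7->F
distinct outcomes covered: B1=F, B2=E, B3=T, B3=F, B4=F, B5=F, B6=E, B7=F

Answer: B1=F, B2=E, B3=T, B3=F, B4=F, B5=F, B6=E, B7=F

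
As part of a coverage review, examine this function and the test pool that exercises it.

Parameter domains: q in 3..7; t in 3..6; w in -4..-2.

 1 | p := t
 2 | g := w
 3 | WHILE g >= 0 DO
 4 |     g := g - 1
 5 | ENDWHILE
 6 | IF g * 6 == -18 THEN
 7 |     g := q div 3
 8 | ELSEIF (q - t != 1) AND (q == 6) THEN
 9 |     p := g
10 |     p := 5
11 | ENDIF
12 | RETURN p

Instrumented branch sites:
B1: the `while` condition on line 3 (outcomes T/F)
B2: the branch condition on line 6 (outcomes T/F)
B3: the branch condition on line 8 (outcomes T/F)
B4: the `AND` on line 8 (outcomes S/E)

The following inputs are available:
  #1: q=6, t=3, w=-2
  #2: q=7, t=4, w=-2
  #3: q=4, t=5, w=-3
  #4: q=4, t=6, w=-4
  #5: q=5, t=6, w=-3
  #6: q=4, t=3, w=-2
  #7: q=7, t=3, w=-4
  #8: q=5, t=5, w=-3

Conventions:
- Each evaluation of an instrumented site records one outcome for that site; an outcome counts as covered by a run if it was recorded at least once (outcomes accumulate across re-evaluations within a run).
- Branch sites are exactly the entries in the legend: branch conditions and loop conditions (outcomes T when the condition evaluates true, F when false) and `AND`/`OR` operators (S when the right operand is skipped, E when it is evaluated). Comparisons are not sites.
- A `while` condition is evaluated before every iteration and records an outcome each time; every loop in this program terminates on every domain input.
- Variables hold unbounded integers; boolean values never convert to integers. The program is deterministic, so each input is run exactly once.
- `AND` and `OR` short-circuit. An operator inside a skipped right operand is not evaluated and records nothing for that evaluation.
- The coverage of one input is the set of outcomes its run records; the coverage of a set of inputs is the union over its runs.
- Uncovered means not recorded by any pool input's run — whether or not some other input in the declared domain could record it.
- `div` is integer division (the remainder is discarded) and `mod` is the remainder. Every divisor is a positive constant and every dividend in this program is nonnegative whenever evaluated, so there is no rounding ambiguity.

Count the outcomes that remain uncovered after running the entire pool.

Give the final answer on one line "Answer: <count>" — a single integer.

input #1, q=6, t=3, w=-2: outcomes B1=F, B2=F, B3=T, B4=E
input #2, q=7, t=4, w=-2: outcomes B1=F, B2=F, B3=F, B4=E
input #3, q=4, t=5, w=-3: outcomes B1=F, B2=T
input #4, q=4, t=6, w=-4: outcomes B1=F, B2=F, B3=F, B4=E
input #5, q=5, t=6, w=-3: outcomes B1=F, B2=T
input #6, q=4, t=3, w=-2: outcomes B1=F, B2=F, B3=F, B4=S
input #7, q=7, t=3, w=-4: outcomes B1=F, B2=F, B3=F, B4=E
input #8, q=5, t=5, w=-3: outcomes B1=F, B2=T
union over the pool: B1=F, B2=T, B2=F, B3=T, B3=F, B4=S, B4=E
uncovered (1 of 8): B1=T

Answer: 1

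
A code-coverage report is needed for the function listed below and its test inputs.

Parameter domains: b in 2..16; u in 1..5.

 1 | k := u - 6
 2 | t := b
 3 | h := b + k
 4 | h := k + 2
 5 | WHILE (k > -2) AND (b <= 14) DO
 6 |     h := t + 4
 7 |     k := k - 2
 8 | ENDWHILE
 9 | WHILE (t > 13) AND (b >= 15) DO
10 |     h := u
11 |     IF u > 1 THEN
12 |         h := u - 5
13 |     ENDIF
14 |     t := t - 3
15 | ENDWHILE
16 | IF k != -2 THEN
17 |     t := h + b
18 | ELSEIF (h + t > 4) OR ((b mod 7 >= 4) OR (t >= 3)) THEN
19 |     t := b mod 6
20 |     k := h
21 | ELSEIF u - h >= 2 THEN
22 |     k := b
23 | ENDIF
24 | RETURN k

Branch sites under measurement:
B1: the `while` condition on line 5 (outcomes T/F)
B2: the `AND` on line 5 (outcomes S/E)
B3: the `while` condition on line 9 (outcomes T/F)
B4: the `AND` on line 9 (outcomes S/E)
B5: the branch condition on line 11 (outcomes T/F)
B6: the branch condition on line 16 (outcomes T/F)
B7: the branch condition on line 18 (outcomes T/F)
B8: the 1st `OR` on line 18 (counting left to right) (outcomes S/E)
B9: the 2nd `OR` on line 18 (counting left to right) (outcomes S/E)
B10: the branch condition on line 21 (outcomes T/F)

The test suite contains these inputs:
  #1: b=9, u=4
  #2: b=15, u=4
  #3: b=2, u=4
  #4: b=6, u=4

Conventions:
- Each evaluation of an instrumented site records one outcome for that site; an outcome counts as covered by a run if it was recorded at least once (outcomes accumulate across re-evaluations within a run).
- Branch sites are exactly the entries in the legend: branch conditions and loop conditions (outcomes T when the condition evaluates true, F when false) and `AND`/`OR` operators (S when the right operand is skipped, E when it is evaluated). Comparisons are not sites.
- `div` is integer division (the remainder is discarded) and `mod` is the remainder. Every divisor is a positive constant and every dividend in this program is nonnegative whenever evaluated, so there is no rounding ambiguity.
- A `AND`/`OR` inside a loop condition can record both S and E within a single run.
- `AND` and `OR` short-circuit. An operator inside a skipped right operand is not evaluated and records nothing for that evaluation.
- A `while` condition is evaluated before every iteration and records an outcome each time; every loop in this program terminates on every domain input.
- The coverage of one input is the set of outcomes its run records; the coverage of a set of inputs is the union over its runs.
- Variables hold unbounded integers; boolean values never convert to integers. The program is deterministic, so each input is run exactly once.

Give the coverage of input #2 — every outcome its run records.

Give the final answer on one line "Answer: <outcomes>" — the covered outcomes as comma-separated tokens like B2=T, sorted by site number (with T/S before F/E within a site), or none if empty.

Event log for input #2 (b=15, u=4):
  B2->S, B1->F, B4->E, B3->T, B5->T, B4->S, B3->F, B6->F, B8->S, B7->T
distinct outcomes covered: B1=F, B2=S, B3=T, B3=F, B4=S, B4=E, B5=T, B6=F, B7=T, B8=S

Answer: B1=F, B2=S, B3=T, B3=F, B4=S, B4=E, B5=T, B6=F, B7=T, B8=S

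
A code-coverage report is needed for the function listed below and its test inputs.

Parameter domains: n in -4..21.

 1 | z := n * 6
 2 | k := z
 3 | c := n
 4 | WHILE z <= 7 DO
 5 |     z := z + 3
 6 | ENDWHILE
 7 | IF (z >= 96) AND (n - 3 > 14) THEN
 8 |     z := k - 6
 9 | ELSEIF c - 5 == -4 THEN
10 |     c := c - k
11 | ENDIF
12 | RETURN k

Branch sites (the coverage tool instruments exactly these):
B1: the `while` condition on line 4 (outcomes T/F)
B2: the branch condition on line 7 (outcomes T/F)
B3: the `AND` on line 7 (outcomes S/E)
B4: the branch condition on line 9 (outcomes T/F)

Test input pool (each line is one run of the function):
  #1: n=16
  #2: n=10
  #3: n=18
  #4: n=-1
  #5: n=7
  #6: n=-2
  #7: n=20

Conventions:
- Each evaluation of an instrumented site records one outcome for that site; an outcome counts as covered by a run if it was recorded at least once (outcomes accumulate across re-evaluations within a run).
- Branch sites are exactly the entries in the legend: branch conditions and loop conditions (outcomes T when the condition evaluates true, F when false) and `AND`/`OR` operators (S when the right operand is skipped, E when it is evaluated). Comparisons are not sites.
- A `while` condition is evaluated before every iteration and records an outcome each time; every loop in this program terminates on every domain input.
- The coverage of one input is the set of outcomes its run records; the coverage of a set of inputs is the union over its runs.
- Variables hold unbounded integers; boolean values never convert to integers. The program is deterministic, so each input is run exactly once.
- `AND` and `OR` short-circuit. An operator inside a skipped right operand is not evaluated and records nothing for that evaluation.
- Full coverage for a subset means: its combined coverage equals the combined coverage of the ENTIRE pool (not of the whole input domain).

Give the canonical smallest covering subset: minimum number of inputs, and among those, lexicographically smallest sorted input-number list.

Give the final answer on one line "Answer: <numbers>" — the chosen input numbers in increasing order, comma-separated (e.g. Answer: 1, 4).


test 1 (n=16) hits B1=F, B2=F, B3=E, B4=F
test 2 (n=10) hits B1=F, B2=F, B3=S, B4=F
test 3 (n=18) hits B1=F, B2=T, B3=E
test 4 (n=-1) hits B1=T, B1=F, B2=F, B3=S, B4=F
test 5 (n=7) hits B1=F, B2=F, B3=S, B4=F
test 6 (n=-2) hits B1=T, B1=F, B2=F, B3=S, B4=F
test 7 (n=20) hits B1=F, B2=T, B3=E
together the pool reaches 7 outcomes: B1=T, B1=F, B2=T, B2=F, B3=S, B3=E, B4=F
no size-1 subset reaches all 7 outcomes (best union: 5/7)
at size 2, {3, 4} reaches all 7 outcomes; every lexicographically earlier size-2 subset fails
Answer: 3, 4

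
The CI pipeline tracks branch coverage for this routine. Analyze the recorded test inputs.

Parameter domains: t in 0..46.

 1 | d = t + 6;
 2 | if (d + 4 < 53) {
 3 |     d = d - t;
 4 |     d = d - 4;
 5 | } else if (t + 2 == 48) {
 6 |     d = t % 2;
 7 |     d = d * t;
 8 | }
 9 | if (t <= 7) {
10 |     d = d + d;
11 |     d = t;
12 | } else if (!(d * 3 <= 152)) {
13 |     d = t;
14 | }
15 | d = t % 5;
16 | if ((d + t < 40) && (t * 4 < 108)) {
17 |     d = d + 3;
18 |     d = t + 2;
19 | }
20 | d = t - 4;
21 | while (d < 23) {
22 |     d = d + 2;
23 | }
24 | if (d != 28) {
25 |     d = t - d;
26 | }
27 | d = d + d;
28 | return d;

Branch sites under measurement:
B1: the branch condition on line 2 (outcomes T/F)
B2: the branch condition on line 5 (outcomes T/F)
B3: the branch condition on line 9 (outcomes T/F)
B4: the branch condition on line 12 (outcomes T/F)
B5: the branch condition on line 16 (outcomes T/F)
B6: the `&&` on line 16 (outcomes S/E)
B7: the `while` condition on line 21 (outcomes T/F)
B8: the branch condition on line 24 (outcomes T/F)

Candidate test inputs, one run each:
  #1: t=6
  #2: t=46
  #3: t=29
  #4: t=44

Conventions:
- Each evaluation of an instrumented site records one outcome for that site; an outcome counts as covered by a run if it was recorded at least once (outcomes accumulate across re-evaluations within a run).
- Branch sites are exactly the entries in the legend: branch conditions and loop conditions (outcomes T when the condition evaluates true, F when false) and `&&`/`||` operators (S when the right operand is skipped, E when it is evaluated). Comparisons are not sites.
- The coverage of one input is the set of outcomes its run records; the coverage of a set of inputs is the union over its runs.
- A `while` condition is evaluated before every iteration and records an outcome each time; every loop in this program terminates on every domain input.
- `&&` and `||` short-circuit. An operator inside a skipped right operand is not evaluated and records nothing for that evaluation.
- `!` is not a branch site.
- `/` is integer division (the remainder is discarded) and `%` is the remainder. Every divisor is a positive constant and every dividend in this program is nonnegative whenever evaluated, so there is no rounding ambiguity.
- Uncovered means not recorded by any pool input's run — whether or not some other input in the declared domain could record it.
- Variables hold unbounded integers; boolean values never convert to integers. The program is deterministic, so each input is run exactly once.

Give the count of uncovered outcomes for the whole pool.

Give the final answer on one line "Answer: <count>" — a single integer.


run #1 (t=6) runs B1->T, B3->T, B6->E, B5->T, B7->T, B7->T, B7->T, B7->T, B7->T, B7->T, B7->T, B7->T, B7->T, B7->T, ...; records B1=T, B3=T, B5=T, B6=E, B7=T, B7=F, B8=T
run #2 (t=46) runs B1->F, B2->T, B3->F, B4->F, B6->S, B5->F, B7->F, B8->T; records B1=F, B2=T, B3=F, B4=F, B5=F, B6=S, B7=F, B8=T
run #3 (t=29) runs B1->T, B3->F, B4->F, B6->E, B5->F, B7->F, B8->T; records B1=T, B3=F, B4=F, B5=F, B6=E, B7=F, B8=T
run #4 (t=44) runs B1->F, B2->F, B3->F, B4->F, B6->S, B5->F, B7->F, B8->T; records B1=F, B2=F, B3=F, B4=F, B5=F, B6=S, B7=F, B8=T
union over the pool: B1=T, B1=F, B2=T, B2=F, B3=T, B3=F, B4=F, B5=T, B5=F, B6=S, B6=E, B7=T, B7=F, B8=T
uncovered (2 of 16): B4=T, B8=F
Answer: 2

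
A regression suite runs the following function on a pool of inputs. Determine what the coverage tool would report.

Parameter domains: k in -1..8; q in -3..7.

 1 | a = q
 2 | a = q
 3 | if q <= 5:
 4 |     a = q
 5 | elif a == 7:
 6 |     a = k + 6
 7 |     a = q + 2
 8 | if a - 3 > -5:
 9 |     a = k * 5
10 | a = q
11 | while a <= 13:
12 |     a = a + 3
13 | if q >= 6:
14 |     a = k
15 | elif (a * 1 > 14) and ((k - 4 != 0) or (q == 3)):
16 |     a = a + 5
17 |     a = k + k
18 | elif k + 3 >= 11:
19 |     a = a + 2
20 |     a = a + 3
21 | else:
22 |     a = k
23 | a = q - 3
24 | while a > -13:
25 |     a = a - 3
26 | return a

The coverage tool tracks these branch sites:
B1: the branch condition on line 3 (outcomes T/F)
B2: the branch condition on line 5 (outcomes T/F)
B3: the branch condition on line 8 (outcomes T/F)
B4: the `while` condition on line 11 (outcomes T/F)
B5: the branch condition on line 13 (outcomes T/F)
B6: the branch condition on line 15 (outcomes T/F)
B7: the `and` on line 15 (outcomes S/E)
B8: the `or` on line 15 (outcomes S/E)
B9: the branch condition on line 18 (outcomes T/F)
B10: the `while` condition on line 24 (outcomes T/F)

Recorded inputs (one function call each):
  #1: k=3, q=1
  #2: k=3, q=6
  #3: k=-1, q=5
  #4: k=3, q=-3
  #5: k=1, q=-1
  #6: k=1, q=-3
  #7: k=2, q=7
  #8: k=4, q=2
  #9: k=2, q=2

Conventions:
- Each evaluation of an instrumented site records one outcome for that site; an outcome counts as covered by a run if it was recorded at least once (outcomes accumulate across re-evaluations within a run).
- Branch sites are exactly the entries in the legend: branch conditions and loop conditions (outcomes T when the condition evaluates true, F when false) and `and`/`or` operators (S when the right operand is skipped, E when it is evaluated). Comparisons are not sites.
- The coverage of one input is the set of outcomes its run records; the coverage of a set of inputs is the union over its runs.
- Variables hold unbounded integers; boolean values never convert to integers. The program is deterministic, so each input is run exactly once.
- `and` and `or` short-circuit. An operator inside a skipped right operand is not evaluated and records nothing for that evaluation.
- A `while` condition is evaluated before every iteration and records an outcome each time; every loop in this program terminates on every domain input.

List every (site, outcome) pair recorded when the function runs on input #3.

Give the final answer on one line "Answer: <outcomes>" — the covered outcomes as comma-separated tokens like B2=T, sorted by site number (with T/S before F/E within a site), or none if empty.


Running input #3 (k=-1, q=5), event by event:
  B1->T, B3->T, B4->T, B4->T, B4->T, B4->F, B5->F, B7->S, B6->F, B9->F
  B10->T, B10->T, B10->T, B10->T, B10->T, B10->F
as a set, this run covers: B1=T, B3=T, B4=T, B4=F, B5=F, B6=F, B7=S, B9=F, B10=T, B10=F
Answer: B1=T, B3=T, B4=T, B4=F, B5=F, B6=F, B7=S, B9=F, B10=T, B10=F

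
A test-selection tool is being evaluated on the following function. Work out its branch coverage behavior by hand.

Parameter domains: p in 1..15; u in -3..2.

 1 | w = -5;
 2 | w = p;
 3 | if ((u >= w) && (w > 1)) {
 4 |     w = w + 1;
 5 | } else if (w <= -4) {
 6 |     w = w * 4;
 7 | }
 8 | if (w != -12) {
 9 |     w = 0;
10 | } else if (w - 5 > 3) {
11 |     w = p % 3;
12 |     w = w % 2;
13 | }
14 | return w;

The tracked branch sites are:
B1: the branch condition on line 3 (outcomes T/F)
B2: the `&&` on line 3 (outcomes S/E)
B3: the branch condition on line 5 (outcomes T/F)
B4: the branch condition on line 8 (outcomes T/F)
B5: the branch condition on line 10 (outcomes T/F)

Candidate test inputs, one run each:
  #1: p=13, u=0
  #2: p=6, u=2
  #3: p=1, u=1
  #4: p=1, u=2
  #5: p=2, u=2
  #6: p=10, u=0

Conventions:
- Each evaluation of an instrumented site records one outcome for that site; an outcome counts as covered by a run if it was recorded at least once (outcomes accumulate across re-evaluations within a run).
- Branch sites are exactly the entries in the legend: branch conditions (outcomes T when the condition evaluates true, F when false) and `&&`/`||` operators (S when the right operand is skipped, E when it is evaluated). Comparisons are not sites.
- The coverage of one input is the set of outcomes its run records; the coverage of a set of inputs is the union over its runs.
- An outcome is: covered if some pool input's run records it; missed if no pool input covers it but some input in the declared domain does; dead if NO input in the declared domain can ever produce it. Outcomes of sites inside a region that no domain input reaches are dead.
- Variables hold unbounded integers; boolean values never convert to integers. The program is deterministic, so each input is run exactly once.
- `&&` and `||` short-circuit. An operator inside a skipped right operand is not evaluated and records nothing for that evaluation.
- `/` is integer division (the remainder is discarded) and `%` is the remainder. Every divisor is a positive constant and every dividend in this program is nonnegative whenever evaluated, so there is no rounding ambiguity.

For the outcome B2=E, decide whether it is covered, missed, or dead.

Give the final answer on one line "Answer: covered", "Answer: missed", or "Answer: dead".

B2=E is recorded by pool input(s) 3, 4, 5 -> covered

Answer: covered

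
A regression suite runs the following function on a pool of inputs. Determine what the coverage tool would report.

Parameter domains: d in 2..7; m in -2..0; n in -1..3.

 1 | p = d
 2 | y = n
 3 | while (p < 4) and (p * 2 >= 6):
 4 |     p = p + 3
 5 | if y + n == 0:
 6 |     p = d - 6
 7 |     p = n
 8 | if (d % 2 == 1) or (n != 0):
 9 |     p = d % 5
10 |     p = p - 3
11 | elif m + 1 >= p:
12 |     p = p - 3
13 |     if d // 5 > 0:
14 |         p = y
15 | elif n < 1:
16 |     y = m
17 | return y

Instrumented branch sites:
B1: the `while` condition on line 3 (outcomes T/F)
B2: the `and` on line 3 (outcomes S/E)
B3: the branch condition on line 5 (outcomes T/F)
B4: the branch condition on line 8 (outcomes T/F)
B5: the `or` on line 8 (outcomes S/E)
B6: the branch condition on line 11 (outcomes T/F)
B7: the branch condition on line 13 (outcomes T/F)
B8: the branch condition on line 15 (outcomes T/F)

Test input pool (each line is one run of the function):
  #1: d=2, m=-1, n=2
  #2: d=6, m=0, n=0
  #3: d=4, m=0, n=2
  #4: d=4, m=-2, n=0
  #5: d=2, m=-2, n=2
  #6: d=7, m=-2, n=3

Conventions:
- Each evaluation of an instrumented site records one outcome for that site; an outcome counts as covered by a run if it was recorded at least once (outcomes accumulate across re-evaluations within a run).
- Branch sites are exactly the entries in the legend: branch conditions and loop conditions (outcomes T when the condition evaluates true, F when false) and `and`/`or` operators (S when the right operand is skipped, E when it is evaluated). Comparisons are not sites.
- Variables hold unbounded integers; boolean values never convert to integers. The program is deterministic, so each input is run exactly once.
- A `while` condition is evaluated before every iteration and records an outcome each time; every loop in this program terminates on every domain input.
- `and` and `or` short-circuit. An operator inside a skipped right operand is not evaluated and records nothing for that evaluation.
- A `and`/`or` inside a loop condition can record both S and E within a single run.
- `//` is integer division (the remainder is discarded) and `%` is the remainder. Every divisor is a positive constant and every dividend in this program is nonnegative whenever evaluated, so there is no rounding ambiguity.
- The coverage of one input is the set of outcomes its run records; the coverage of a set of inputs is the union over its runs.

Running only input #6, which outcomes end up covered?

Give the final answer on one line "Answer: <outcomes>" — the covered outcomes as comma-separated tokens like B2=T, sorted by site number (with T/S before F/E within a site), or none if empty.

Tracing the run of input #6 (d=7, m=-2, n=3):
  B2->S, B1->F, B3->F, B5->S, B4->T
as a set, this run covers: B1=F, B2=S, B3=F, B4=T, B5=S

Answer: B1=F, B2=S, B3=F, B4=T, B5=S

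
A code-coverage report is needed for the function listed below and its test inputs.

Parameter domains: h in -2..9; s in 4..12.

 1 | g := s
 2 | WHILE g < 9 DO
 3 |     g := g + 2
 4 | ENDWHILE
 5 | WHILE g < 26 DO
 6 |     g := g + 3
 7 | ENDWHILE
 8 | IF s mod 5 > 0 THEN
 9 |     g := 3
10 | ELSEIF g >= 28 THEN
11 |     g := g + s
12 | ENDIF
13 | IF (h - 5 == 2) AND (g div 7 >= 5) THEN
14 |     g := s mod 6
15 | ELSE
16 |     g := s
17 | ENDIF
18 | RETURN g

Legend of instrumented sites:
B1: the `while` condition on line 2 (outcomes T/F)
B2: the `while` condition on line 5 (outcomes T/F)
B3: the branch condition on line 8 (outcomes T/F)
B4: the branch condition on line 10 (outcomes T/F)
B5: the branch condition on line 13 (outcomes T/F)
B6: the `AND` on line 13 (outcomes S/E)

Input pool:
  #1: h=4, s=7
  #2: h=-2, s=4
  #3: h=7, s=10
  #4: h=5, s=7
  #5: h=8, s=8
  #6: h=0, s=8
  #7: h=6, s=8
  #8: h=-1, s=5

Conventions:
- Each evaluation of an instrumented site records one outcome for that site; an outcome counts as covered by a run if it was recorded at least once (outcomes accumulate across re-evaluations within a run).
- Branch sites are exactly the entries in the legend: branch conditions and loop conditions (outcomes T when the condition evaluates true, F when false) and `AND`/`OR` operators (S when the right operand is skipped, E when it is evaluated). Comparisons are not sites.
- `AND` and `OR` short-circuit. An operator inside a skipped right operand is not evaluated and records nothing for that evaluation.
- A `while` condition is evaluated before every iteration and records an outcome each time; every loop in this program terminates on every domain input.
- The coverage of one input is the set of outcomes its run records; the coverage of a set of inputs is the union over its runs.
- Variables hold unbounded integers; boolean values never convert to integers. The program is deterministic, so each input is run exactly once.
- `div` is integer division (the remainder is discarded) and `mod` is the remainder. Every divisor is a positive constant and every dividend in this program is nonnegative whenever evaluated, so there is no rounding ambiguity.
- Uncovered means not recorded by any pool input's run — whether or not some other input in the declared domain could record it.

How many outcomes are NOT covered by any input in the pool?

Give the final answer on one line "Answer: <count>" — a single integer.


input #1 (h=4, s=7): covers B1=T, B1=F, B2=T, B2=F, B3=T, B5=F, B6=S
input #2 (h=-2, s=4): covers B1=T, B1=F, B2=T, B2=F, B3=T, B5=F, B6=S
input #3 (h=7, s=10): covers B1=F, B2=T, B2=F, B3=F, B4=T, B5=T, B6=E
input #4 (h=5, s=7): covers B1=T, B1=F, B2=T, B2=F, B3=T, B5=F, B6=S
input #5 (h=8, s=8): covers B1=T, B1=F, B2=T, B2=F, B3=T, B5=F, B6=S
input #6 (h=0, s=8): covers B1=T, B1=F, B2=T, B2=F, B3=T, B5=F, B6=S
input #7 (h=6, s=8): covers B1=T, B1=F, B2=T, B2=F, B3=T, B5=F, B6=S
input #8 (h=-1, s=5): covers B1=T, B1=F, B2=T, B2=F, B3=F, B4=F, B5=F, B6=S
union over the pool: B1=T, B1=F, B2=T, B2=F, B3=T, B3=F, B4=T, B4=F, B5=T, B5=F, B6=S, B6=E
uncovered (0 of 12): none
Answer: 0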